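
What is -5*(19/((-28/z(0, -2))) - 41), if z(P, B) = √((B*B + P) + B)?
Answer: 205 + 95*√2/28 ≈ 209.80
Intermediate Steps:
z(P, B) = √(B + P + B²) (z(P, B) = √((B² + P) + B) = √((P + B²) + B) = √(B + P + B²))
-5*(19/((-28/z(0, -2))) - 41) = -5*(19/((-28/√(-2 + 0 + (-2)²))) - 41) = -5*(19/((-28/√(-2 + 0 + 4))) - 41) = -5*(19/((-28*√2/2)) - 41) = -5*(19/((-14*√2)) - 41) = -5*(19*(-√2/28) - 41) = -5*(-19*√2/28 - 41) = -5*(-41 - 19*√2/28) = 205 + 95*√2/28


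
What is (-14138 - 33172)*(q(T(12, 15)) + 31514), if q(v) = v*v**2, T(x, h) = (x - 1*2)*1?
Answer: -1538237340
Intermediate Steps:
T(x, h) = -2 + x (T(x, h) = (x - 2)*1 = (-2 + x)*1 = -2 + x)
q(v) = v**3
(-14138 - 33172)*(q(T(12, 15)) + 31514) = (-14138 - 33172)*((-2 + 12)**3 + 31514) = -47310*(10**3 + 31514) = -47310*(1000 + 31514) = -47310*32514 = -1538237340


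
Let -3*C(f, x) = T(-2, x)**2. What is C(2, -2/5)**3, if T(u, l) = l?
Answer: -64/421875 ≈ -0.00015170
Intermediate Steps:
C(f, x) = -x**2/3
C(2, -2/5)**3 = (-(-2/5)**2/3)**3 = (-1/3*4/25)**3 = (-4/75)**3 = -64/421875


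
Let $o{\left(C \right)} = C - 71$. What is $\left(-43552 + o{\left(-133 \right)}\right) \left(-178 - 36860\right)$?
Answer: $1620634728$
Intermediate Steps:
$o{\left(C \right)} = -71 + C$
$\left(-43552 + o{\left(-133 \right)}\right) \left(-178 - 36860\right) = \left(-43552 - 204\right) \left(-178 - 36860\right) = \left(-43552 - 204\right) \left(-37038\right) = \left(-43756\right) \left(-37038\right) = 1620634728$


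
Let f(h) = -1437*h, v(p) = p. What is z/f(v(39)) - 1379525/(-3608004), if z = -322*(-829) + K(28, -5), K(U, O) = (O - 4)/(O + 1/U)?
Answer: -41042399956537/9368756058636 ≈ -4.3808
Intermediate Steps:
K(U, O) = (-4 + O)/(O + 1/U)
z = 37104634/139 (z = -322*(-829) + 28*(-4 - 5)/(1 - 5*28) = 266938 + 28*(-9)/(1 - 140) = 266938 + 28*(-9)/(-139) = 266938 + 28*(-1/139)*(-9) = 266938 + 252/139 = 37104634/139 ≈ 2.6694e+5)
z/f(v(39)) - 1379525/(-3608004) = 37104634/(139*((-1437*39))) - 1379525/(-3608004) = (37104634/139)/(-56043) - 1379525*(-1/3608004) = (37104634/139)*(-1/56043) + 1379525/3608004 = -37104634/7789977 + 1379525/3608004 = -41042399956537/9368756058636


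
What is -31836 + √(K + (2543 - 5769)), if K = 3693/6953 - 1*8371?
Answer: -31836 + 2*I*√140155528586/6953 ≈ -31836.0 + 107.69*I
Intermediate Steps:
K = -58199870/6953 (K = 3693*(1/6953) - 8371 = 3693/6953 - 8371 = -58199870/6953 ≈ -8370.5)
-31836 + √(K + (2543 - 5769)) = -31836 + √(-58199870/6953 + (2543 - 5769)) = -31836 + √(-58199870/6953 - 3226) = -31836 + √(-80630248/6953) = -31836 + 2*I*√140155528586/6953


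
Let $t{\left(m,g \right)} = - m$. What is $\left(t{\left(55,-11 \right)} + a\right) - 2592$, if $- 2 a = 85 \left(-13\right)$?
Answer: $- \frac{4189}{2} \approx -2094.5$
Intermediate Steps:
$a = \frac{1105}{2}$ ($a = - \frac{85 \left(-13\right)}{2} = \left(- \frac{1}{2}\right) \left(-1105\right) = \frac{1105}{2} \approx 552.5$)
$\left(t{\left(55,-11 \right)} + a\right) - 2592 = \left(\left(-1\right) 55 + \frac{1105}{2}\right) - 2592 = \left(-55 + \frac{1105}{2}\right) - 2592 = \frac{995}{2} - 2592 = - \frac{4189}{2}$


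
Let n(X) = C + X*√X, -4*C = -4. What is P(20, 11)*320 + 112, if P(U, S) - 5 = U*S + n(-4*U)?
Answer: 72432 - 102400*I*√5 ≈ 72432.0 - 2.2897e+5*I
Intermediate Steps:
C = 1 (C = -¼*(-4) = 1)
n(X) = 1 + X^(3/2) (n(X) = 1 + X*√X = 1 + X^(3/2))
P(U, S) = 6 + 8*(-U)^(3/2) + S*U (P(U, S) = 5 + (U*S + (1 + (-4*U)^(3/2))) = 5 + (S*U + (1 + 8*(-U)^(3/2))) = 5 + (1 + 8*(-U)^(3/2) + S*U) = 6 + 8*(-U)^(3/2) + S*U)
P(20, 11)*320 + 112 = (6 + 8*(-1*20)^(3/2) + 11*20)*320 + 112 = (6 + 8*(-20)^(3/2) + 220)*320 + 112 = (6 + 8*(-40*I*√5) + 220)*320 + 112 = (6 - 320*I*√5 + 220)*320 + 112 = (226 - 320*I*√5)*320 + 112 = (72320 - 102400*I*√5) + 112 = 72432 - 102400*I*√5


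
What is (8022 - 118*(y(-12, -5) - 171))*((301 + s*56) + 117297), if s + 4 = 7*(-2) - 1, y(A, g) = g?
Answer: 3355013860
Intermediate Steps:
s = -19 (s = -4 + (7*(-2) - 1) = -4 + (-14 - 1) = -4 - 15 = -19)
(8022 - 118*(y(-12, -5) - 171))*((301 + s*56) + 117297) = (8022 - 118*(-5 - 171))*((301 - 19*56) + 117297) = (8022 - 118*(-176))*((301 - 1064) + 117297) = (8022 + 20768)*(-763 + 117297) = 28790*116534 = 3355013860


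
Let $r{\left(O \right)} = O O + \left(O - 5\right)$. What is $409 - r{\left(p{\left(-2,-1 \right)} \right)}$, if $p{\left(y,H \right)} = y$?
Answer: $412$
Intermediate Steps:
$r{\left(O \right)} = -5 + O + O^{2}$ ($r{\left(O \right)} = O^{2} + \left(O - 5\right) = O^{2} + \left(-5 + O\right) = -5 + O + O^{2}$)
$409 - r{\left(p{\left(-2,-1 \right)} \right)} = 409 - \left(-5 - 2 + \left(-2\right)^{2}\right) = 409 - \left(-5 - 2 + 4\right) = 409 - -3 = 409 + 3 = 412$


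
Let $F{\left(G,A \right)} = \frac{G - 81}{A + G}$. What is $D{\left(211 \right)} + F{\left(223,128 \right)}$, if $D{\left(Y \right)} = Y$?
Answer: $\frac{74203}{351} \approx 211.4$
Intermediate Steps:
$F{\left(G,A \right)} = \frac{-81 + G}{A + G}$
$D{\left(211 \right)} + F{\left(223,128 \right)} = 211 + \frac{-81 + 223}{128 + 223} = 211 + \frac{1}{351} \cdot 142 = 211 + \frac{142}{351} = \frac{74203}{351}$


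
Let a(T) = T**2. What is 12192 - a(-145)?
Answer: -8833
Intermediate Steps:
12192 - a(-145) = 12192 - 1*(-145)**2 = 12192 - 1*21025 = 12192 - 21025 = -8833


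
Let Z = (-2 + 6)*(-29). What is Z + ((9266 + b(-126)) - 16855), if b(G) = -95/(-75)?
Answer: -115556/15 ≈ -7703.7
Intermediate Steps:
b(G) = 19/15 (b(G) = -95*(-1/75) = 19/15)
Z = -116 (Z = 4*(-29) = -116)
Z + ((9266 + b(-126)) - 16855) = -116 + ((9266 + 19/15) - 16855) = -116 + (139009/15 - 16855) = -116 - 113816/15 = -115556/15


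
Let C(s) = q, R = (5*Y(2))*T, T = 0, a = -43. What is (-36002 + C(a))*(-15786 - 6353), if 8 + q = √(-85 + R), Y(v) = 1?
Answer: 797225390 - 22139*I*√85 ≈ 7.9722e+8 - 2.0411e+5*I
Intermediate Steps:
R = 0 (R = (5*1)*0 = 5*0 = 0)
q = -8 + I*√85 (q = -8 + √(-85 + 0) = -8 + √(-85) = -8 + I*√85 ≈ -8.0 + 9.2195*I)
C(s) = -8 + I*√85
(-36002 + C(a))*(-15786 - 6353) = (-36002 + (-8 + I*√85))*(-15786 - 6353) = (-36010 + I*√85)*(-22139) = 797225390 - 22139*I*√85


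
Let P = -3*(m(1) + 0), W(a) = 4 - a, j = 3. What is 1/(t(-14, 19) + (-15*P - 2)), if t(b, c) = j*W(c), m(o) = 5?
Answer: 1/178 ≈ 0.0056180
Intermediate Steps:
P = -15 (P = -3*(5 + 0) = -3*5 = -15)
t(b, c) = 12 - 3*c (t(b, c) = 3*(4 - c) = 12 - 3*c)
1/(t(-14, 19) + (-15*P - 2)) = 1/((12 - 3*19) + (-15*(-15) - 2)) = 1/((12 - 57) + (225 - 2)) = 1/(-45 + 223) = 1/178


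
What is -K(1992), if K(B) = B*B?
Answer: -3968064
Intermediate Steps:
K(B) = B²
-K(1992) = -1*1992² = -1*3968064 = -3968064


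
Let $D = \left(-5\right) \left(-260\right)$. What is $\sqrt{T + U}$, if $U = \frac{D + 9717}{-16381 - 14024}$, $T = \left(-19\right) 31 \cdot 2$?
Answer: $\frac{i \sqrt{1089353593335}}{30405} \approx 34.327 i$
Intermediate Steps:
$D = 1300$
$T = -1178$ ($T = \left(-589\right) 2 = -1178$)
$U = - \frac{11017}{30405}$ ($U = \frac{1300 + 9717}{-16381 - 14024} = \frac{11017}{-30405} = 11017 \left(- \frac{1}{30405}\right) = - \frac{11017}{30405} \approx -0.36234$)
$\sqrt{T + U} = \sqrt{-1178 - \frac{11017}{30405}} = \sqrt{- \frac{35828107}{30405}} = \frac{i \sqrt{1089353593335}}{30405}$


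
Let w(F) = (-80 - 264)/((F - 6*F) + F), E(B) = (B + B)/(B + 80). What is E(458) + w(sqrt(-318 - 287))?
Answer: 458/269 - 86*I*sqrt(5)/55 ≈ 1.7026 - 3.4964*I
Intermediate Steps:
E(B) = 2*B/(80 + B) (E(B) = (2*B)/(80 + B) = 2*B/(80 + B))
w(F) = 86/F (w(F) = -344/(-5*F + F) = -344*(-1/(4*F)) = -(-86)/F = 86/F)
E(458) + w(sqrt(-318 - 287)) = 2*458/(80 + 458) + 86/(sqrt(-318 - 287)) = 2*458/538 + 86/(sqrt(-605)) = 2*458*(1/538) + 86/((11*I*sqrt(5))) = 458/269 + 86*(-I*sqrt(5)/55) = 458/269 - 86*I*sqrt(5)/55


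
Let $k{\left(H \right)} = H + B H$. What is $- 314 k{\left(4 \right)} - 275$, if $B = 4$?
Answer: $-6555$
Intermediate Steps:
$k{\left(H \right)} = 5 H$ ($k{\left(H \right)} = H + 4 H = 5 H$)
$- 314 k{\left(4 \right)} - 275 = - 314 \cdot 5 \cdot 4 - 275 = \left(-314\right) 20 - 275 = -6280 - 275 = -6555$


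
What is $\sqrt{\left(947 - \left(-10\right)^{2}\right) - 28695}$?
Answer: $118 i \sqrt{2} \approx 166.88 i$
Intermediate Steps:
$\sqrt{\left(947 - \left(-10\right)^{2}\right) - 28695} = \sqrt{\left(947 - 100\right) - 28695} = \sqrt{847 - 28695} = \sqrt{-27848} = 118 i \sqrt{2}$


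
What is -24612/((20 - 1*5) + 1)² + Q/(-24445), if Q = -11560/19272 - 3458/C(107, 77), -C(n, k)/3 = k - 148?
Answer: -25725806248699/267587094720 ≈ -96.140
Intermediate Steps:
C(n, k) = 444 - 3*k (C(n, k) = -3*(k - 148) = -3*(-148 + k) = 444 - 3*k)
Q = -2879369/171039 (Q = -11560/19272 - 3458/(444 - 3*77) = -11560*1/19272 - 3458/(444 - 231) = -1445/2409 - 3458/213 = -2879369/171039 ≈ -16.835)
-24612/((20 - 1*5) + 1)² + Q/(-24445) = -24612/((20 - 1*5) + 1)² - 2879369/171039/(-24445) = -24612/((20 - 5) + 1)² - 2879369/171039*(-1/24445) = -24612/(15 + 1)² + 2879369/4181048355 = -24612/(16²) + 2879369/4181048355 = -24612/256 + 2879369/4181048355 = -24612*1/256 + 2879369/4181048355 = -6153/64 + 2879369/4181048355 = -25725806248699/267587094720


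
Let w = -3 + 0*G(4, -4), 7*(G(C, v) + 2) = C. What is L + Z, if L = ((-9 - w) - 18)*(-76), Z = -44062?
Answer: -42238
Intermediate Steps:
G(C, v) = -2 + C/7
w = -3 (w = -3 + 0*(-2 + (⅐)*4) = -3 + 0*(-2 + 4/7) = -3 + 0*(-10/7) = -3 + 0 = -3)
L = 1824 (L = ((-9 - 1*(-3)) - 18)*(-76) = ((-9 + 3) - 18)*(-76) = (-6 - 18)*(-76) = -24*(-76) = 1824)
L + Z = 1824 - 44062 = -42238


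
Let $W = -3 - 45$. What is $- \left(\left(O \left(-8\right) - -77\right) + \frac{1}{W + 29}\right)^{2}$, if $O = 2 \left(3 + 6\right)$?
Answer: $- \frac{1623076}{361} \approx -4496.1$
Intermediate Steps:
$O = 18$ ($O = 2 \cdot 9 = 18$)
$W = -48$ ($W = -3 - 45 = -48$)
$- \left(\left(O \left(-8\right) - -77\right) + \frac{1}{W + 29}\right)^{2} = - \left(\left(18 \left(-8\right) - -77\right) + \frac{1}{-48 + 29}\right)^{2} = - \left(\left(-144 + 77\right) + \frac{1}{-19}\right)^{2} = - \left(-67 - \frac{1}{19}\right)^{2} = - \left(- \frac{1274}{19}\right)^{2} = \left(-1\right) \frac{1623076}{361} = - \frac{1623076}{361}$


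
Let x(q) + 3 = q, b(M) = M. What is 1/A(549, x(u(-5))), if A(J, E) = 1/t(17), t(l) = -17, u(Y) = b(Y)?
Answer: -17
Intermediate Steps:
u(Y) = Y
x(q) = -3 + q
A(J, E) = -1/17 (A(J, E) = 1/(-17) = -1/17)
1/A(549, x(u(-5))) = 1/(-1/17) = -17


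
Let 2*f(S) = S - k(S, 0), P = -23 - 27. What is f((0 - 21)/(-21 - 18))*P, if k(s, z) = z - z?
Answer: -175/13 ≈ -13.462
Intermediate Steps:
P = -50
k(s, z) = 0
f(S) = S/2 (f(S) = (S - 1*0)/2 = (S + 0)/2 = S/2)
f((0 - 21)/(-21 - 18))*P = (((0 - 21)/(-21 - 18))/2)*(-50) = ((-21/(-39))/2)*(-50) = ((-21*(-1/39))/2)*(-50) = ((½)*(7/13))*(-50) = (7/26)*(-50) = -175/13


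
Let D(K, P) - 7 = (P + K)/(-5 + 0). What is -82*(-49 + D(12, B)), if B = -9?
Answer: 17466/5 ≈ 3493.2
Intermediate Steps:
D(K, P) = 7 - K/5 - P/5 (D(K, P) = 7 + (P + K)/(-5 + 0) = 7 + (K + P)/(-5) = 7 + (K + P)*(-1/5) = 7 + (-K/5 - P/5) = 7 - K/5 - P/5)
-82*(-49 + D(12, B)) = -82*(-49 + (7 - 1/5*12 - 1/5*(-9))) = -82*(-49 + (7 - 12/5 + 9/5)) = -82*(-49 + 32/5) = -82*(-213/5) = 17466/5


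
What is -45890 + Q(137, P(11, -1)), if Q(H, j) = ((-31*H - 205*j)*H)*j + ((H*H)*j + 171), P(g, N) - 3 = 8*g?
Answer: -283856974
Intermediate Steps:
P(g, N) = 3 + 8*g
Q(H, j) = 171 + j*H² + H*j*(-205*j - 31*H) (Q(H, j) = ((-205*j - 31*H)*H)*j + (H²*j + 171) = (H*(-205*j - 31*H))*j + (j*H² + 171) = H*j*(-205*j - 31*H) + (171 + j*H²) = 171 + j*H² + H*j*(-205*j - 31*H))
-45890 + Q(137, P(11, -1)) = -45890 + (171 - 205*137*(3 + 8*11)² - 30*(3 + 8*11)*137²) = -45890 + (171 - 205*137*(3 + 88)² - 30*(3 + 88)*18769) = -45890 + (171 - 205*137*91² - 30*91*18769) = -45890 + (171 - 205*137*8281 - 51239370) = -45890 + (171 - 232571885 - 51239370) = -45890 - 283811084 = -283856974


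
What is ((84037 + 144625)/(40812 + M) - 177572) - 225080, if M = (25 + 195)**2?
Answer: -17960580781/44606 ≈ -4.0265e+5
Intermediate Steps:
M = 48400 (M = 220**2 = 48400)
((84037 + 144625)/(40812 + M) - 177572) - 225080 = ((84037 + 144625)/(40812 + 48400) - 177572) - 225080 = (228662/89212 - 177572) - 225080 = (228662*(1/89212) - 177572) - 225080 = (114331/44606 - 177572) - 225080 = -7920662301/44606 - 225080 = -17960580781/44606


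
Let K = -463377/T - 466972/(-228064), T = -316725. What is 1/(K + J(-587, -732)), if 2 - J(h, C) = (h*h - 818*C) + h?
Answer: -6019464200/5674864859558631 ≈ -1.0607e-6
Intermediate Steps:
J(h, C) = 2 - h - h² + 818*C (J(h, C) = 2 - ((h*h - 818*C) + h) = 2 - ((h² - 818*C) + h) = 2 - (h + h² - 818*C) = 2 + (-h - h² + 818*C) = 2 - h - h² + 818*C)
K = 21131776569/6019464200 (K = -463377/(-316725) - 466972/(-228064) = -463377*(-1/316725) - 466972*(-1/228064) = 154459/105575 + 116743/57016 = 21131776569/6019464200 ≈ 3.5106)
1/(K + J(-587, -732)) = 1/(21131776569/6019464200 + (2 - 1*(-587) - 1*(-587)² + 818*(-732))) = 1/(21131776569/6019464200 + (2 + 587 - 1*344569 - 598776)) = 1/(21131776569/6019464200 + (2 + 587 - 344569 - 598776)) = 1/(21131776569/6019464200 - 942756) = 1/(-5674864859558631/6019464200) = -6019464200/5674864859558631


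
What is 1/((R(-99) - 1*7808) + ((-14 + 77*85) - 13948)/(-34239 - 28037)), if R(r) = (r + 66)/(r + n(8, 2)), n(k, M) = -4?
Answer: -6414428/50081034765 ≈ -0.00012808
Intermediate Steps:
R(r) = (66 + r)/(-4 + r) (R(r) = (r + 66)/(r - 4) = (66 + r)/(-4 + r))
1/((R(-99) - 1*7808) + ((-14 + 77*85) - 13948)/(-34239 - 28037)) = 1/(((66 - 99)/(-4 - 99) - 1*7808) + ((-14 + 77*85) - 13948)/(-34239 - 28037)) = 1/((-33/(-103) - 7808) + ((-14 + 6545) - 13948)/(-62276)) = 1/((-1/103*(-33) - 7808) + (6531 - 13948)*(-1/62276)) = 1/((33/103 - 7808) - 7417*(-1/62276)) = 1/(-804191/103 + 7417/62276) = 1/(-50081034765/6414428) = -6414428/50081034765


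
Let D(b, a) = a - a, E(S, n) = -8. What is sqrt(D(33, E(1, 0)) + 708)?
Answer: 2*sqrt(177) ≈ 26.608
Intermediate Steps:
D(b, a) = 0
sqrt(D(33, E(1, 0)) + 708) = sqrt(0 + 708) = sqrt(708) = 2*sqrt(177)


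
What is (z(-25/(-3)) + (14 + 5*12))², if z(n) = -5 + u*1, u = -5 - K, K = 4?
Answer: 3600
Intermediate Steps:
u = -9 (u = -5 - 1*4 = -5 - 4 = -9)
z(n) = -14 (z(n) = -5 - 9*1 = -5 - 9 = -14)
(z(-25/(-3)) + (14 + 5*12))² = (-14 + (14 + 5*12))² = (-14 + (14 + 60))² = (-14 + 74)² = 60² = 3600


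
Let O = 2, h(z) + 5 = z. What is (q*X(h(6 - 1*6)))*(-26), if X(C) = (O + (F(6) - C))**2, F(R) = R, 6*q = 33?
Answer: -24167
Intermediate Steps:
q = 11/2 (q = (1/6)*33 = 11/2 ≈ 5.5000)
h(z) = -5 + z
X(C) = (8 - C)**2 (X(C) = (2 + (6 - C))**2 = (8 - C)**2)
(q*X(h(6 - 1*6)))*(-26) = (11*(8 - (-5 + (6 - 1*6)))**2/2)*(-26) = (11*(8 - (-5 + (6 - 6)))**2/2)*(-26) = (11*(8 - (-5 + 0))**2/2)*(-26) = (11*(8 - 1*(-5))**2/2)*(-26) = (11*(8 + 5)**2/2)*(-26) = ((11/2)*13**2)*(-26) = ((11/2)*169)*(-26) = (1859/2)*(-26) = -24167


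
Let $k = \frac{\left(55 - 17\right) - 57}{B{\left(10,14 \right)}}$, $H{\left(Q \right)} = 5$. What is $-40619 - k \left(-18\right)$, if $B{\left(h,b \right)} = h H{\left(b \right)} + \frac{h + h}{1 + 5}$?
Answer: $- \frac{3250033}{80} \approx -40625.0$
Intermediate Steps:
$B{\left(h,b \right)} = \frac{16 h}{3}$ ($B{\left(h,b \right)} = h 5 + \frac{h + h}{1 + 5} = 5 h + \frac{2 h}{6} = 5 h + 2 h \frac{1}{6} = 5 h + \frac{h}{3} = \frac{16 h}{3}$)
$k = - \frac{57}{160}$ ($k = \frac{\left(55 - 17\right) - 57}{\frac{16}{3} \cdot 10} = \frac{38 - 57}{\frac{160}{3}} = \left(-19\right) \frac{3}{160} = - \frac{57}{160} \approx -0.35625$)
$-40619 - k \left(-18\right) = -40619 - \left(- \frac{57}{160}\right) \left(-18\right) = -40619 - \frac{513}{80} = - \frac{3250033}{80}$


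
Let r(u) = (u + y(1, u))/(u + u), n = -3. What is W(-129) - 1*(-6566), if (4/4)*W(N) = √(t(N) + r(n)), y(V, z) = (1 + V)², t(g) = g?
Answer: 6566 + 5*I*√186/6 ≈ 6566.0 + 11.365*I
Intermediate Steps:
r(u) = (4 + u)/(2*u) (r(u) = (u + (1 + 1)²)/(u + u) = (u + 2²)/((2*u)) = (u + 4)*(1/(2*u)) = (4 + u)*(1/(2*u)) = (4 + u)/(2*u))
W(N) = √(-⅙ + N) (W(N) = √(N + (½)*(4 - 3)/(-3)) = √(N + (½)*(-⅓)*1) = √(N - ⅙) = √(-⅙ + N))
W(-129) - 1*(-6566) = √(-6 + 36*(-129))/6 - 1*(-6566) = √(-6 - 4644)/6 + 6566 = √(-4650)/6 + 6566 = (5*I*√186)/6 + 6566 = 5*I*√186/6 + 6566 = 6566 + 5*I*√186/6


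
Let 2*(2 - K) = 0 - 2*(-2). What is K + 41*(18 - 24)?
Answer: -246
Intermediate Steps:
K = 0 (K = 2 - (0 - 2*(-2))/2 = 2 - (0 + 4)/2 = 2 - 1/2*4 = 2 - 2 = 0)
K + 41*(18 - 24) = 0 + 41*(18 - 24) = 0 + 41*(-6) = 0 - 246 = -246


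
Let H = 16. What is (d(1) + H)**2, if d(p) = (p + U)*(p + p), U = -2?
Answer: 196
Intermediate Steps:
d(p) = 2*p*(-2 + p) (d(p) = (p - 2)*(p + p) = (-2 + p)*(2*p) = 2*p*(-2 + p))
(d(1) + H)**2 = (2*1*(-2 + 1) + 16)**2 = (2*1*(-1) + 16)**2 = (-2 + 16)**2 = 14**2 = 196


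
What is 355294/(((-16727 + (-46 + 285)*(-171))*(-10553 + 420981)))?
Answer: -177647/11819505544 ≈ -1.5030e-5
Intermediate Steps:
355294/(((-16727 + (-46 + 285)*(-171))*(-10553 + 420981))) = 355294/(((-16727 + 239*(-171))*410428)) = 355294/(((-16727 - 40869)*410428)) = 355294/((-57596*410428)) = 355294/(-23639011088) = 355294*(-1/23639011088) = -177647/11819505544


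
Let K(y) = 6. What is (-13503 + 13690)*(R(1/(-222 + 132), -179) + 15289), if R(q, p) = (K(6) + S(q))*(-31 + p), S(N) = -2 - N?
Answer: 8104580/3 ≈ 2.7015e+6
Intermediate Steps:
R(q, p) = (-31 + p)*(4 - q) (R(q, p) = (6 + (-2 - q))*(-31 + p) = (4 - q)*(-31 + p) = (-31 + p)*(4 - q))
(-13503 + 13690)*(R(1/(-222 + 132), -179) + 15289) = (-13503 + 13690)*((-124 + 4*(-179) + 31/(-222 + 132) - 1*(-179)/(-222 + 132)) + 15289) = 187*((-124 - 716 + 31/(-90) - 1*(-179)/(-90)) + 15289) = 187*((-124 - 716 + 31*(-1/90) - 1*(-179)*(-1/90)) + 15289) = 187*((-124 - 716 - 31/90 - 179/90) + 15289) = 187*(-2527/3 + 15289) = 187*(43340/3) = 8104580/3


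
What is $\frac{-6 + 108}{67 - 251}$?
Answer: $- \frac{51}{92} \approx -0.55435$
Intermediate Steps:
$\frac{-6 + 108}{67 - 251} = \frac{102}{-184} = 102 \left(- \frac{1}{184}\right) = - \frac{51}{92}$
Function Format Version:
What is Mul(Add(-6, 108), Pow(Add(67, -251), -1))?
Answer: Rational(-51, 92) ≈ -0.55435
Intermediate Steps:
Mul(Add(-6, 108), Pow(Add(67, -251), -1)) = Mul(102, Pow(-184, -1)) = Mul(102, Rational(-1, 184)) = Rational(-51, 92)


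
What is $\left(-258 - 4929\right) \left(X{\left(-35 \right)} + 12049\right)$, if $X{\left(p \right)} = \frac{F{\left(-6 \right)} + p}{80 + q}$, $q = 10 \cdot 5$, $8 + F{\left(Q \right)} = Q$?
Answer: $- \frac{624962079}{10} \approx -6.2496 \cdot 10^{7}$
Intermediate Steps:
$F{\left(Q \right)} = -8 + Q$
$q = 50$
$X{\left(p \right)} = - \frac{7}{65} + \frac{p}{130}$ ($X{\left(p \right)} = \frac{\left(-8 - 6\right) + p}{80 + 50} = \frac{-14 + p}{130} = \left(-14 + p\right) \frac{1}{130} = - \frac{7}{65} + \frac{p}{130}$)
$\left(-258 - 4929\right) \left(X{\left(-35 \right)} + 12049\right) = \left(-258 - 4929\right) \left(\left(- \frac{7}{65} + \frac{1}{130} \left(-35\right)\right) + 12049\right) = - 5187 \left(\left(- \frac{7}{65} - \frac{7}{26}\right) + 12049\right) = - 5187 \left(- \frac{49}{130} + 12049\right) = \left(-5187\right) \frac{1566321}{130} = - \frac{624962079}{10}$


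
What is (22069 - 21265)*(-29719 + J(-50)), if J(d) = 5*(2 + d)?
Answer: -24087036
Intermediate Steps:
J(d) = 10 + 5*d
(22069 - 21265)*(-29719 + J(-50)) = (22069 - 21265)*(-29719 + (10 + 5*(-50))) = 804*(-29719 + (10 - 250)) = 804*(-29719 - 240) = 804*(-29959) = -24087036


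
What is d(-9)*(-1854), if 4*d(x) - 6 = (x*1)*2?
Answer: 5562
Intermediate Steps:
d(x) = 3/2 + x/2 (d(x) = 3/2 + ((x*1)*2)/4 = 3/2 + (x*2)/4 = 3/2 + (2*x)/4 = 3/2 + x/2)
d(-9)*(-1854) = (3/2 + (½)*(-9))*(-1854) = (3/2 - 9/2)*(-1854) = -3*(-1854) = 5562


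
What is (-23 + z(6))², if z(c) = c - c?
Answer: 529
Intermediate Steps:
z(c) = 0
(-23 + z(6))² = (-23 + 0)² = (-23)² = 529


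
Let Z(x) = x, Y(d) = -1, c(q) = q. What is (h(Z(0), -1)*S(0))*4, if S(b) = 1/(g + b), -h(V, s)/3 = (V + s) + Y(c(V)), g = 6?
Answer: 4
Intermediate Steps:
h(V, s) = 3 - 3*V - 3*s (h(V, s) = -3*((V + s) - 1) = -3*(-1 + V + s) = 3 - 3*V - 3*s)
S(b) = 1/(6 + b)
(h(Z(0), -1)*S(0))*4 = ((3 - 3*0 - 3*(-1))/(6 + 0))*4 = ((3 + 0 + 3)/6)*4 = (6*(1/6))*4 = 1*4 = 4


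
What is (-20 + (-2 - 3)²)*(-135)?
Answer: -675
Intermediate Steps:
(-20 + (-2 - 3)²)*(-135) = (-20 + (-5)²)*(-135) = (-20 + 25)*(-135) = 5*(-135) = -675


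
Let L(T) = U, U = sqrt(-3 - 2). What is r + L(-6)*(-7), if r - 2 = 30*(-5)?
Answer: -148 - 7*I*sqrt(5) ≈ -148.0 - 15.652*I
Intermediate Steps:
r = -148 (r = 2 + 30*(-5) = 2 - 150 = -148)
U = I*sqrt(5) (U = sqrt(-5) = I*sqrt(5) ≈ 2.2361*I)
L(T) = I*sqrt(5)
r + L(-6)*(-7) = -148 + (I*sqrt(5))*(-7) = -148 - 7*I*sqrt(5)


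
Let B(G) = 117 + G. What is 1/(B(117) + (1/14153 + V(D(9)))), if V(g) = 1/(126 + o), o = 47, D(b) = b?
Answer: 2448469/572956072 ≈ 0.0042734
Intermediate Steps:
V(g) = 1/173 (V(g) = 1/(126 + 47) = 1/173)
1/(B(117) + (1/14153 + V(D(9)))) = 1/((117 + 117) + (1/14153 + 1/173)) = 1/(234 + (1/14153 + 1/173)) = 1/(234 + 14326/2448469) = 1/(572956072/2448469) = 2448469/572956072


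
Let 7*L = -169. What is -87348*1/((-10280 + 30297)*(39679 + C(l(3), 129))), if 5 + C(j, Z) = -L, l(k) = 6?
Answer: -203812/1854154693 ≈ -0.00010992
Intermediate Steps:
L = -169/7 (L = (1/7)*(-169) = -169/7 ≈ -24.143)
C(j, Z) = 134/7 (C(j, Z) = -5 - 1*(-169/7) = -5 + 169/7 = 134/7)
-87348*1/((-10280 + 30297)*(39679 + C(l(3), 129))) = -87348*1/((-10280 + 30297)*(39679 + 134/7)) = -87348/(20017*(277887/7)) = -87348/5562464079/7 = -87348*7/5562464079 = -203812/1854154693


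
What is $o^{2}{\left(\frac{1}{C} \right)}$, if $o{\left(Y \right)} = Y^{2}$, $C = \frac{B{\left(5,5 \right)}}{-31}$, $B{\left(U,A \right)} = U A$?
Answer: $\frac{923521}{390625} \approx 2.3642$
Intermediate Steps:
$B{\left(U,A \right)} = A U$
$C = - \frac{25}{31}$ ($C = \frac{5 \cdot 5}{-31} = 25 \left(- \frac{1}{31}\right) = - \frac{25}{31} \approx -0.80645$)
$o^{2}{\left(\frac{1}{C} \right)} = \left(\left(\frac{1}{- \frac{25}{31}}\right)^{2}\right)^{2} = \left(\left(- \frac{31}{25}\right)^{2}\right)^{2} = \left(\frac{961}{625}\right)^{2} = \frac{923521}{390625}$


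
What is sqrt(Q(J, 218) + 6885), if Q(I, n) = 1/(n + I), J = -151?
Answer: 4*sqrt(1931677)/67 ≈ 82.976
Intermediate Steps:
Q(I, n) = 1/(I + n)
sqrt(Q(J, 218) + 6885) = sqrt(1/(-151 + 218) + 6885) = sqrt(1/67 + 6885) = sqrt(461296/67) = 4*sqrt(1931677)/67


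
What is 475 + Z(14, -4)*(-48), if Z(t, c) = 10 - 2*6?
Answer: 571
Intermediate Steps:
Z(t, c) = -2 (Z(t, c) = 10 - 12 = -2)
475 + Z(14, -4)*(-48) = 475 - 2*(-48) = 475 + 96 = 571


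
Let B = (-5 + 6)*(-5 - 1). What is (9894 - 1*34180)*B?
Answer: 145716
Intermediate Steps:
B = -6 (B = 1*(-6) = -6)
(9894 - 1*34180)*B = (9894 - 1*34180)*(-6) = (9894 - 34180)*(-6) = -24286*(-6) = 145716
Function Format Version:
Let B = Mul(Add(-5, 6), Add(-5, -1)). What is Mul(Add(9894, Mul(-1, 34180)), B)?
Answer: 145716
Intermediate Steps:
B = -6 (B = Mul(1, -6) = -6)
Mul(Add(9894, Mul(-1, 34180)), B) = Mul(Add(9894, Mul(-1, 34180)), -6) = Mul(Add(9894, -34180), -6) = Mul(-24286, -6) = 145716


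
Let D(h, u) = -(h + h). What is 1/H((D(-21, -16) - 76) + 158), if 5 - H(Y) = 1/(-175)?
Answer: 175/876 ≈ 0.19977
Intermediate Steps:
D(h, u) = -2*h
H(Y) = 876/175 (H(Y) = 5 - 1/(-175) = 5 - 1*(-1/175) = 5 + 1/175 = 876/175)
1/H((D(-21, -16) - 76) + 158) = 1/(876/175) = 175/876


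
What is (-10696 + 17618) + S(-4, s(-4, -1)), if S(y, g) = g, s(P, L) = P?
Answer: 6918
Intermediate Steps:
(-10696 + 17618) + S(-4, s(-4, -1)) = (-10696 + 17618) - 4 = 6922 - 4 = 6918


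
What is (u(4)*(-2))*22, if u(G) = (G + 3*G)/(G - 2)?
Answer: -352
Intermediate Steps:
u(G) = 4*G/(-2 + G) (u(G) = (4*G)/(-2 + G) = 4*G/(-2 + G))
(u(4)*(-2))*22 = ((4*4/(-2 + 4))*(-2))*22 = ((4*4/2)*(-2))*22 = ((4*4*(1/2))*(-2))*22 = (8*(-2))*22 = -16*22 = -352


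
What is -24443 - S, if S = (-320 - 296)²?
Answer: -403899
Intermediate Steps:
S = 379456 (S = (-616)² = 379456)
-24443 - S = -24443 - 1*379456 = -24443 - 379456 = -403899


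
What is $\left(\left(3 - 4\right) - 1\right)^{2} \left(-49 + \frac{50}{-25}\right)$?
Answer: $-204$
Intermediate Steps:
$\left(\left(3 - 4\right) - 1\right)^{2} \left(-49 + \frac{50}{-25}\right) = \left(-1 - 1\right)^{2} \left(-49 + 50 \left(- \frac{1}{25}\right)\right) = \left(-2\right)^{2} \left(-49 - 2\right) = 4 \left(-51\right) = -204$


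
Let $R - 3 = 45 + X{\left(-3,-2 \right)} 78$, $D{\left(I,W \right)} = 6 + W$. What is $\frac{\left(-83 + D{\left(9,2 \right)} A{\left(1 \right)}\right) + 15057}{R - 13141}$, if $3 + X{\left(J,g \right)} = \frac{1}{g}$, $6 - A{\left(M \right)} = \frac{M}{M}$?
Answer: $- \frac{7507}{6683} \approx -1.1233$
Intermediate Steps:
$A{\left(M \right)} = 5$ ($A{\left(M \right)} = 6 - \frac{M}{M} = 6 - 1 = 5$)
$X{\left(J,g \right)} = -3 + \frac{1}{g}$
$R = -225$ ($R = 3 + \left(45 + \left(-3 + \frac{1}{-2}\right) 78\right) = 3 + \left(45 + \left(-3 - \frac{1}{2}\right) 78\right) = 3 + \left(45 - 273\right) = 3 - 228 = -225$)
$\frac{\left(-83 + D{\left(9,2 \right)} A{\left(1 \right)}\right) + 15057}{R - 13141} = \frac{\left(-83 + \left(6 + 2\right) 5\right) + 15057}{-225 - 13141} = \frac{\left(-83 + 8 \cdot 5\right) + 15057}{-13366} = \left(\left(-83 + 40\right) + 15057\right) \left(- \frac{1}{13366}\right) = \left(-43 + 15057\right) \left(- \frac{1}{13366}\right) = 15014 \left(- \frac{1}{13366}\right) = - \frac{7507}{6683}$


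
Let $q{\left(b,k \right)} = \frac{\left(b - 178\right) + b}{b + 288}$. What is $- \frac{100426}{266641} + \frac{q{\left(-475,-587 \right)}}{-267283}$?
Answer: $- \frac{5019785169394}{13327229397361} \approx -0.37666$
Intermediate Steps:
$q{\left(b,k \right)} = \frac{-178 + 2 b}{288 + b}$ ($q{\left(b,k \right)} = \frac{\left(b - 178\right) + b}{288 + b} = \frac{\left(-178 + b\right) + b}{288 + b} = \frac{-178 + 2 b}{288 + b}$)
$- \frac{100426}{266641} + \frac{q{\left(-475,-587 \right)}}{-267283} = - \frac{100426}{266641} + \frac{2 \frac{1}{288 - 475} \left(-89 - 475\right)}{-267283} = \left(-100426\right) \frac{1}{266641} + 2 \frac{1}{-187} \left(-564\right) \left(- \frac{1}{267283}\right) = - \frac{100426}{266641} + 2 \left(- \frac{1}{187}\right) \left(-564\right) \left(- \frac{1}{267283}\right) = - \frac{100426}{266641} + \frac{1128}{187} \left(- \frac{1}{267283}\right) = - \frac{100426}{266641} - \frac{1128}{49981921} = - \frac{5019785169394}{13327229397361}$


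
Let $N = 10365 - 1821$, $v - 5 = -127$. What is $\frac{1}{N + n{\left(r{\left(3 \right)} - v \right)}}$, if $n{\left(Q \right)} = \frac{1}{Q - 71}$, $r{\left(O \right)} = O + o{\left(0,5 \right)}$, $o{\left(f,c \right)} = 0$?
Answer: $\frac{54}{461377} \approx 0.00011704$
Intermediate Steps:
$v = -122$ ($v = 5 - 127 = -122$)
$r{\left(O \right)} = O$ ($r{\left(O \right)} = O + 0 = O$)
$N = 8544$ ($N = 10365 - 1821 = 8544$)
$n{\left(Q \right)} = \frac{1}{-71 + Q}$
$\frac{1}{N + n{\left(r{\left(3 \right)} - v \right)}} = \frac{1}{8544 + \frac{1}{-71 + \left(3 - -122\right)}} = \frac{1}{8544 + \frac{1}{-71 + \left(3 + 122\right)}} = \frac{1}{8544 + \frac{1}{-71 + 125}} = \frac{1}{8544 + \frac{1}{54}} = \frac{1}{\frac{461377}{54}} = \frac{54}{461377}$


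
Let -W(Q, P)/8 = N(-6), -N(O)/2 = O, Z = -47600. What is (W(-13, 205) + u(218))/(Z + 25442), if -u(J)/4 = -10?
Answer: 28/11079 ≈ 0.0025273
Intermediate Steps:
u(J) = 40 (u(J) = -4*(-10) = 40)
N(O) = -2*O
W(Q, P) = -96 (W(Q, P) = -(-16)*(-6) = -8*12 = -96)
(W(-13, 205) + u(218))/(Z + 25442) = (-96 + 40)/(-47600 + 25442) = -56/(-22158) = -56*(-1/22158) = 28/11079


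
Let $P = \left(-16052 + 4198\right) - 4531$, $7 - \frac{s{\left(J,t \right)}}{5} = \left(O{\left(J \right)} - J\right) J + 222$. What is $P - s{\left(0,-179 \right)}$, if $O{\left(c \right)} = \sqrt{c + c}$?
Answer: $-15310$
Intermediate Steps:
$O{\left(c \right)} = \sqrt{2} \sqrt{c}$ ($O{\left(c \right)} = \sqrt{2 c} = \sqrt{2} \sqrt{c}$)
$s{\left(J,t \right)} = -1075 - 5 J \left(- J + \sqrt{2} \sqrt{J}\right)$ ($s{\left(J,t \right)} = 35 - 5 \left(\left(\sqrt{2} \sqrt{J} - J\right) J + 222\right) = 35 - 5 \left(\left(- J + \sqrt{2} \sqrt{J}\right) J + 222\right) = 35 - 5 \left(J \left(- J + \sqrt{2} \sqrt{J}\right) + 222\right) = 35 - 5 \left(222 + J \left(- J + \sqrt{2} \sqrt{J}\right)\right) = 35 - \left(1110 + 5 J \left(- J + \sqrt{2} \sqrt{J}\right)\right) = -1075 - 5 J \left(- J + \sqrt{2} \sqrt{J}\right)$)
$P = -16385$ ($P = -11854 - 4531 = -16385$)
$P - s{\left(0,-179 \right)} = -16385 - \left(-1075 + 5 \cdot 0^{2} - 5 \sqrt{2} \cdot 0^{\frac{3}{2}}\right) = -16385 - \left(-1075 + 5 \cdot 0 - 5 \sqrt{2} \cdot 0\right) = -16385 - \left(-1075 + 0 + 0\right) = -16385 - -1075 = -16385 + 1075 = -15310$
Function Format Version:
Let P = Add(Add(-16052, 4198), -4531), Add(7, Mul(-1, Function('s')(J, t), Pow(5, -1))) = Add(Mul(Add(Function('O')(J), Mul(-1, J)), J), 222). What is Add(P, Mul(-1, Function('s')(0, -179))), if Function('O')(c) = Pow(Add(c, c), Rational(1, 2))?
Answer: -15310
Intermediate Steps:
Function('O')(c) = Mul(Pow(2, Rational(1, 2)), Pow(c, Rational(1, 2))) (Function('O')(c) = Pow(Mul(2, c), Rational(1, 2)) = Mul(Pow(2, Rational(1, 2)), Pow(c, Rational(1, 2))))
Function('s')(J, t) = Add(-1075, Mul(-5, J, Add(Mul(-1, J), Mul(Pow(2, Rational(1, 2)), Pow(J, Rational(1, 2)))))) (Function('s')(J, t) = Add(35, Mul(-5, Add(Mul(Add(Mul(Pow(2, Rational(1, 2)), Pow(J, Rational(1, 2))), Mul(-1, J)), J), 222))) = Add(35, Mul(-5, Add(Mul(Add(Mul(-1, J), Mul(Pow(2, Rational(1, 2)), Pow(J, Rational(1, 2)))), J), 222))) = Add(35, Mul(-5, Add(Mul(J, Add(Mul(-1, J), Mul(Pow(2, Rational(1, 2)), Pow(J, Rational(1, 2))))), 222))) = Add(35, Mul(-5, Add(222, Mul(J, Add(Mul(-1, J), Mul(Pow(2, Rational(1, 2)), Pow(J, Rational(1, 2)))))))) = Add(35, Add(-1110, Mul(-5, J, Add(Mul(-1, J), Mul(Pow(2, Rational(1, 2)), Pow(J, Rational(1, 2))))))) = Add(-1075, Mul(-5, J, Add(Mul(-1, J), Mul(Pow(2, Rational(1, 2)), Pow(J, Rational(1, 2)))))))
P = -16385 (P = Add(-11854, -4531) = -16385)
Add(P, Mul(-1, Function('s')(0, -179))) = Add(-16385, Mul(-1, Add(-1075, Mul(5, Pow(0, 2)), Mul(-5, Pow(2, Rational(1, 2)), Pow(0, Rational(3, 2)))))) = Add(-16385, Mul(-1, Add(-1075, Mul(5, 0), Mul(-5, Pow(2, Rational(1, 2)), 0)))) = Add(-16385, Mul(-1, Add(-1075, 0, 0))) = Add(-16385, Mul(-1, -1075)) = Add(-16385, 1075) = -15310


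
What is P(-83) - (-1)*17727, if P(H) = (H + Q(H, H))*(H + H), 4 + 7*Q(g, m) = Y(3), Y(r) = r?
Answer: 220701/7 ≈ 31529.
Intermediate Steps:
Q(g, m) = -⅐ (Q(g, m) = -4/7 + (⅐)*3 = -4/7 + 3/7 = -⅐)
P(H) = 2*H*(-⅐ + H) (P(H) = (H - ⅐)*(H + H) = (-⅐ + H)*(2*H) = 2*H*(-⅐ + H))
P(-83) - (-1)*17727 = (2/7)*(-83)*(-1 + 7*(-83)) - (-1)*17727 = (2/7)*(-83)*(-1 - 581) - 1*(-17727) = (2/7)*(-83)*(-582) + 17727 = 96612/7 + 17727 = 220701/7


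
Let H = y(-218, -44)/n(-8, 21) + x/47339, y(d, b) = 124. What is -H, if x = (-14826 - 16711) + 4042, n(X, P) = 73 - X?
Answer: -3642941/3834459 ≈ -0.95005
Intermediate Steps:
x = -27495 (x = -31537 + 4042 = -27495)
H = 3642941/3834459 (H = 124/(73 - 1*(-8)) - 27495/47339 = 124/(73 + 8) - 27495*1/47339 = 124/81 - 27495/47339 = 3642941/3834459 ≈ 0.95005)
-H = -1*3642941/3834459 = -3642941/3834459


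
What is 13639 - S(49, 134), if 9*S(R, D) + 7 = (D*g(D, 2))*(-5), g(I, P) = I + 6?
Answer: 24062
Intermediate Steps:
g(I, P) = 6 + I
S(R, D) = -7/9 - 5*D*(6 + D)/9 (S(R, D) = -7/9 + ((D*(6 + D))*(-5))/9 = -7/9 + (-5*D*(6 + D))/9 = -7/9 - 5*D*(6 + D)/9)
13639 - S(49, 134) = 13639 - (-7/9 - 5/9*134*(6 + 134)) = 13639 - (-7/9 - 5/9*134*140) = 13639 - (-7/9 - 93800/9) = 13639 - 1*(-10423) = 13639 + 10423 = 24062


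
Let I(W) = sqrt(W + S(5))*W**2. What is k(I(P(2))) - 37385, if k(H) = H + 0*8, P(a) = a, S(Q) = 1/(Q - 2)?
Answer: -37385 + 4*sqrt(21)/3 ≈ -37379.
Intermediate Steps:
S(Q) = 1/(-2 + Q)
I(W) = W**2*sqrt(1/3 + W) (I(W) = sqrt(W + 1/(-2 + 5))*W**2 = sqrt(W + 1/3)*W**2 = sqrt(1/3 + W)*W**2 = W**2*sqrt(1/3 + W))
k(H) = H (k(H) = H + 0 = H)
k(I(P(2))) - 37385 = (1/3)*2**2*sqrt(3 + 9*2) - 37385 = (1/3)*4*sqrt(3 + 18) - 37385 = (1/3)*4*sqrt(21) - 37385 = 4*sqrt(21)/3 - 37385 = -37385 + 4*sqrt(21)/3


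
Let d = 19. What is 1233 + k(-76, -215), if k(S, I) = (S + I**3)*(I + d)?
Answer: 1947937629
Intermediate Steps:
k(S, I) = (19 + I)*(S + I**3) (k(S, I) = (S + I**3)*(I + 19) = (S + I**3)*(19 + I) = (19 + I)*(S + I**3))
1233 + k(-76, -215) = 1233 + ((-215)**4 + 19*(-76) + 19*(-215)**3 - 215*(-76)) = 1233 + (2136750625 - 1444 + 19*(-9938375) + 16340) = 1233 + (2136750625 - 1444 - 188829125 + 16340) = 1233 + 1947936396 = 1947937629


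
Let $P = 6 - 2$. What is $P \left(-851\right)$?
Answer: $-3404$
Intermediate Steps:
$P = 4$ ($P = 6 - 2 = 4$)
$P \left(-851\right) = 4 \left(-851\right) = -3404$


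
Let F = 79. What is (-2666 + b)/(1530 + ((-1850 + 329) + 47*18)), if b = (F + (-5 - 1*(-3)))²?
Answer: 3263/855 ≈ 3.8164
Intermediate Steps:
b = 5929 (b = (79 + (-5 - 1*(-3)))² = (79 + (-5 + 3))² = (79 - 2)² = 77² = 5929)
(-2666 + b)/(1530 + ((-1850 + 329) + 47*18)) = (-2666 + 5929)/(1530 + ((-1850 + 329) + 47*18)) = 3263/(1530 + (-1521 + 846)) = 3263/(1530 - 675) = 3263/855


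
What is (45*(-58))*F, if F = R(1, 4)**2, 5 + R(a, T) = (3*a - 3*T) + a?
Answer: -441090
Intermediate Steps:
R(a, T) = -5 - 3*T + 4*a (R(a, T) = -5 + ((3*a - 3*T) + a) = -5 + ((-3*T + 3*a) + a) = -5 + (-3*T + 4*a) = -5 - 3*T + 4*a)
F = 169 (F = (-5 - 3*4 + 4*1)**2 = (-5 - 12 + 4)**2 = (-13)**2 = 169)
(45*(-58))*F = (45*(-58))*169 = -2610*169 = -441090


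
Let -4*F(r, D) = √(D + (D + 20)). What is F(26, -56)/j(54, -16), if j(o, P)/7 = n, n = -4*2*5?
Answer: I*√23/560 ≈ 0.008564*I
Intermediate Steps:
F(r, D) = -√(20 + 2*D)/4 (F(r, D) = -√(D + (D + 20))/4 = -√(D + (20 + D))/4 = -√(20 + 2*D)/4)
n = -40 (n = -8*5 = -40)
j(o, P) = -280 (j(o, P) = 7*(-40) = -280)
F(26, -56)/j(54, -16) = -√(20 + 2*(-56))/4/(-280) = -√(20 - 112)/4*(-1/280) = -I*√23/2*(-1/280) = I*√23/560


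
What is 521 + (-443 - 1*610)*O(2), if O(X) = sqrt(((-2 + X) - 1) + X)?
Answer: -532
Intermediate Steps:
O(X) = sqrt(-3 + 2*X) (O(X) = sqrt((-3 + X) + X) = sqrt(-3 + 2*X))
521 + (-443 - 1*610)*O(2) = 521 + (-443 - 1*610)*sqrt(-3 + 2*2) = 521 + (-443 - 610)*sqrt(-3 + 4) = 521 - 1053*sqrt(1) = 521 - 1053*1 = 521 - 1053 = -532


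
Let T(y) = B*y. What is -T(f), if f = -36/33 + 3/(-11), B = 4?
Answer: 60/11 ≈ 5.4545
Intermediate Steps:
f = -15/11 (f = -36*1/33 + 3*(-1/11) = -12/11 - 3/11 = -15/11 ≈ -1.3636)
T(y) = 4*y
-T(f) = -4*(-15)/11 = -1*(-60/11) = 60/11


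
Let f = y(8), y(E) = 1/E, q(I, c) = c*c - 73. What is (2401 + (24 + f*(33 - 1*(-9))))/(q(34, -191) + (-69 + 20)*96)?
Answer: 9721/126816 ≈ 0.076654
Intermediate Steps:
q(I, c) = -73 + c² (q(I, c) = c² - 73 = -73 + c²)
f = ⅛ (f = 1/8 = ⅛ ≈ 0.12500)
(2401 + (24 + f*(33 - 1*(-9))))/(q(34, -191) + (-69 + 20)*96) = (2401 + (24 + (33 - 1*(-9))/8))/((-73 + (-191)²) + (-69 + 20)*96) = (2401 + (24 + (33 + 9)/8))/((-73 + 36481) - 49*96) = (2401 + (24 + (⅛)*42))/(36408 - 4704) = (2401 + (24 + 21/4))/31704 = (2401 + 117/4)*(1/31704) = (9721/4)*(1/31704) = 9721/126816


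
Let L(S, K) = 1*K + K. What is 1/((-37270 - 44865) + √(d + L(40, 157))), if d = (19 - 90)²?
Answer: -16427/1349230574 - 3*√595/6746152870 ≈ -1.2186e-5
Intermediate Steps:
L(S, K) = 2*K (L(S, K) = K + K = 2*K)
d = 5041 (d = (-71)² = 5041)
1/((-37270 - 44865) + √(d + L(40, 157))) = 1/((-37270 - 44865) + √(5041 + 2*157)) = 1/(-82135 + √(5041 + 314)) = 1/(-82135 + √5355) = 1/(-82135 + 3*√595)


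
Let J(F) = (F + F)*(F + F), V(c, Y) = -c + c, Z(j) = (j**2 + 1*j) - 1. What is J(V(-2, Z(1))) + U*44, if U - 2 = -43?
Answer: -1804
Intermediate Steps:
Z(j) = -1 + j + j**2 (Z(j) = (j**2 + j) - 1 = (j + j**2) - 1 = -1 + j + j**2)
V(c, Y) = 0
J(F) = 4*F**2 (J(F) = (2*F)*(2*F) = 4*F**2)
U = -41 (U = 2 - 43 = -41)
J(V(-2, Z(1))) + U*44 = 4*0**2 - 41*44 = 4*0 - 1804 = 0 - 1804 = -1804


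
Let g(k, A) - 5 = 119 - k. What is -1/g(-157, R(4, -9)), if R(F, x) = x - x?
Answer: -1/281 ≈ -0.0035587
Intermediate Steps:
R(F, x) = 0
g(k, A) = 124 - k (g(k, A) = 5 + (119 - k) = 124 - k)
-1/g(-157, R(4, -9)) = -1/(124 - 1*(-157)) = -1/(124 + 157) = -1/281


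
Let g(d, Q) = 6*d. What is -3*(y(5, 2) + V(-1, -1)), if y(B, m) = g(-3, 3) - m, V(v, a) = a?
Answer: 63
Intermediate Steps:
y(B, m) = -18 - m (y(B, m) = 6*(-3) - m = -18 - m)
-3*(y(5, 2) + V(-1, -1)) = -3*((-18 - 1*2) - 1) = -3*((-18 - 2) - 1) = -3*(-20 - 1) = -3*(-21) = 63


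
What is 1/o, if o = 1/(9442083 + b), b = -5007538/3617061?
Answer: 34152585170525/3617061 ≈ 9.4421e+6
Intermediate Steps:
b = -5007538/3617061 (b = -5007538*1/3617061 = -5007538/3617061 ≈ -1.3844)
o = 3617061/34152585170525 (o = 1/(9442083 - 5007538/3617061) = 1/(34152585170525/3617061) = 3617061/34152585170525 ≈ 1.0591e-7)
1/o = 1/(3617061/34152585170525) = 34152585170525/3617061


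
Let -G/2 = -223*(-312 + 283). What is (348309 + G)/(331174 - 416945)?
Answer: -335375/85771 ≈ -3.9101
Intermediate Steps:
G = -12934 (G = -(-446)*(-312 + 283) = -(-446)*(-29) = -2*6467 = -12934)
(348309 + G)/(331174 - 416945) = (348309 - 12934)/(331174 - 416945) = 335375/(-85771) = 335375*(-1/85771) = -335375/85771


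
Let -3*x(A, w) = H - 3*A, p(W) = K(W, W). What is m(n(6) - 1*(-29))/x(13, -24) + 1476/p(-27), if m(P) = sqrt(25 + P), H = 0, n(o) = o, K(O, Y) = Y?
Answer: -164/3 + 2*sqrt(15)/13 ≈ -54.071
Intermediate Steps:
p(W) = W
x(A, w) = A (x(A, w) = -(0 - 3*A)/3 = -(-1)*A = A)
m(n(6) - 1*(-29))/x(13, -24) + 1476/p(-27) = sqrt(25 + (6 - 1*(-29)))/13 + 1476/(-27) = sqrt(25 + (6 + 29))*(1/13) + 1476*(-1/27) = sqrt(25 + 35)*(1/13) - 164/3 = sqrt(60)*(1/13) - 164/3 = (2*sqrt(15))*(1/13) - 164/3 = 2*sqrt(15)/13 - 164/3 = -164/3 + 2*sqrt(15)/13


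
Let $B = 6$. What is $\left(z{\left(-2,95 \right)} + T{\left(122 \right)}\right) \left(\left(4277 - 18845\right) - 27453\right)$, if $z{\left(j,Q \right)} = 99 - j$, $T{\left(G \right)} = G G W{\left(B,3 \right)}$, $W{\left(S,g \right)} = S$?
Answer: $-3756887505$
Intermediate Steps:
$T{\left(G \right)} = 6 G^{2}$ ($T{\left(G \right)} = G G 6 = G^{2} \cdot 6 = 6 G^{2}$)
$\left(z{\left(-2,95 \right)} + T{\left(122 \right)}\right) \left(\left(4277 - 18845\right) - 27453\right) = \left(\left(99 - -2\right) + 6 \cdot 122^{2}\right) \left(\left(4277 - 18845\right) - 27453\right) = \left(\left(99 + 2\right) + 6 \cdot 14884\right) \left(-14568 - 27453\right) = \left(101 + 89304\right) \left(-42021\right) = 89405 \left(-42021\right) = -3756887505$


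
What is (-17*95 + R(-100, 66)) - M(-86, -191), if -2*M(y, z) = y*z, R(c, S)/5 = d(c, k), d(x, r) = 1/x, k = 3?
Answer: 131959/20 ≈ 6598.0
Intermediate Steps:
R(c, S) = 5/c
M(y, z) = -y*z/2
(-17*95 + R(-100, 66)) - M(-86, -191) = (-17*95 + 5/(-100)) - (-1)*(-86)*(-191)/2 = (-1615 + 5*(-1/100)) - 1*(-8213) = (-1615 - 1/20) + 8213 = -32301/20 + 8213 = 131959/20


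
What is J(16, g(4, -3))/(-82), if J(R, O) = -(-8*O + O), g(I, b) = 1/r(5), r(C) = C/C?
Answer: -7/82 ≈ -0.085366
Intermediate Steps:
r(C) = 1
g(I, b) = 1 (g(I, b) = 1/1 = 1)
J(R, O) = 7*O (J(R, O) = -(-7)*O = 7*O)
J(16, g(4, -3))/(-82) = (7*1)/(-82) = 7*(-1/82) = -7/82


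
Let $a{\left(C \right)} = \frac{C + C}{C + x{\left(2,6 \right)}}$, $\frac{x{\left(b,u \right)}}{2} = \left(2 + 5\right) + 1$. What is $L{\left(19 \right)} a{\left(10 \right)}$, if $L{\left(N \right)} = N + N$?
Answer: $\frac{380}{13} \approx 29.231$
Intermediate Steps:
$L{\left(N \right)} = 2 N$
$x{\left(b,u \right)} = 16$ ($x{\left(b,u \right)} = 2 \left(\left(2 + 5\right) + 1\right) = 2 \left(7 + 1\right) = 2 \cdot 8 = 16$)
$a{\left(C \right)} = \frac{2 C}{16 + C}$ ($a{\left(C \right)} = \frac{C + C}{C + 16} = \frac{2 C}{16 + C}$)
$L{\left(19 \right)} a{\left(10 \right)} = 2 \cdot 19 \cdot 2 \cdot 10 \frac{1}{16 + 10} = 38 \cdot 2 \cdot 10 \cdot \frac{1}{26} = 38 \cdot \frac{10}{13} = \frac{380}{13}$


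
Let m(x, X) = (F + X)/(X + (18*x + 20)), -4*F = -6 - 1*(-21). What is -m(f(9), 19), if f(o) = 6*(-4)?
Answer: 61/1572 ≈ 0.038804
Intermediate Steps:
F = -15/4 (F = -(-6 - 1*(-21))/4 = -(-6 + 21)/4 = -1/4*15 = -15/4 ≈ -3.7500)
f(o) = -24
m(x, X) = (-15/4 + X)/(20 + X + 18*x) (m(x, X) = (-15/4 + X)/(X + (18*x + 20)) = (-15/4 + X)/(X + (20 + 18*x)) = (-15/4 + X)/(20 + X + 18*x))
-m(f(9), 19) = -(-15/4 + 19)/(20 + 19 + 18*(-24)) = -61/((20 + 19 - 432)*4) = -61/((-393)*4) = -(-1)*61/(393*4) = -1*(-61/1572) = 61/1572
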